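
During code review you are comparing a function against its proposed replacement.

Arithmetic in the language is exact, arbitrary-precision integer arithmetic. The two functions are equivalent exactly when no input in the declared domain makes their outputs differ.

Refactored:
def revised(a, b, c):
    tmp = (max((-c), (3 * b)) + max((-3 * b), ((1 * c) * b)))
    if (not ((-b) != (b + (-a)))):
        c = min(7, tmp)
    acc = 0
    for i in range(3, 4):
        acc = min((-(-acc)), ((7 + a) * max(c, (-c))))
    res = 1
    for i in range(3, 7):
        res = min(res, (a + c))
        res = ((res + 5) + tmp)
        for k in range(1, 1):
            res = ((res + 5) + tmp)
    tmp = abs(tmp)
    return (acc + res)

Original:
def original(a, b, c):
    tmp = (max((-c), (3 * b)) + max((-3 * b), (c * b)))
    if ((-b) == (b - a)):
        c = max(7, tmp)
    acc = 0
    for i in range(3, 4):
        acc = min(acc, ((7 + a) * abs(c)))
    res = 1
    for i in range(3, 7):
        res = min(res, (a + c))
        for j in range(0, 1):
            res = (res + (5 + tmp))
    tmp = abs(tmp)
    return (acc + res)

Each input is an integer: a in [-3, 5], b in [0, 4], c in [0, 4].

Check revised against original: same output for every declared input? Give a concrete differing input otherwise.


There is a counterexample at a=0, b=0, c=0: 12 on one side, 5 on the other.
original: tmp = 0; ((-b) == (b - a)) -> true; c = 7; acc = 0; [i=3]; acc = 0; res = 1; [i=3]; res = 1; [j=0]; res = 6; [i=4]; res = 6; [j=0]; res = 11; [i=5]; res = 7; [j=0]; res = 12; [i=6]; res = 7; [j=0]; res = 12; tmp = 0; return 12
revised: tmp = 0; (not ((-b) != (b + (-a)))) -> true; c = 0; acc = 0; [i=3]; acc = 0; res = 1; [i=3]; res = 0; res = 5; the k loop: no iterations; [i=4]; res = 0; res = 5; the k loop: no iterations; [i=5]; res = 0; res = 5; the k loop: no iterations; [i=6]; res = 0; res = 5; the k loop: no iterations; tmp = 0; return 5
verdict: not equivalent; witness: a=0, b=0, c=0


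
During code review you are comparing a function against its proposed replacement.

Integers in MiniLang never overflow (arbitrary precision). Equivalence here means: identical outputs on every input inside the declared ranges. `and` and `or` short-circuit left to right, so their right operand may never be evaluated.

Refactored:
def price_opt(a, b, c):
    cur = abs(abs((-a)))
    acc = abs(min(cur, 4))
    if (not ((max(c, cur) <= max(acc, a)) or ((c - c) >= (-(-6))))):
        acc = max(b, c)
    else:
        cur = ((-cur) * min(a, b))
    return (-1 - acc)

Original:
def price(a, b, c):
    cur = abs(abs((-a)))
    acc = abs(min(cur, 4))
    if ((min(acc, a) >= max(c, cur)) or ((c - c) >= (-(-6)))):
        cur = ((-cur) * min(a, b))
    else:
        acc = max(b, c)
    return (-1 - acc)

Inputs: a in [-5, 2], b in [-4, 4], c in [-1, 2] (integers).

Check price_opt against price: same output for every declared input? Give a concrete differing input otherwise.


The rewrite breaks on a=-4, b=-4, c=-1, where the results are 0 and -5.
price: cur=4, then acc=4, then ((min(acc, a) >= max(c, cur)) or ((c - c) >= (-(-6)))) is false, then acc=-1, then returns 0
price_opt: cur=4, then acc=4, then (not ((max(c, cur) <= max(acc, a)) or ((c - c) >= (-(-6))))) is false, then cur=16, then returns -5
verdict: not equivalent; witness: a=-4, b=-4, c=-1


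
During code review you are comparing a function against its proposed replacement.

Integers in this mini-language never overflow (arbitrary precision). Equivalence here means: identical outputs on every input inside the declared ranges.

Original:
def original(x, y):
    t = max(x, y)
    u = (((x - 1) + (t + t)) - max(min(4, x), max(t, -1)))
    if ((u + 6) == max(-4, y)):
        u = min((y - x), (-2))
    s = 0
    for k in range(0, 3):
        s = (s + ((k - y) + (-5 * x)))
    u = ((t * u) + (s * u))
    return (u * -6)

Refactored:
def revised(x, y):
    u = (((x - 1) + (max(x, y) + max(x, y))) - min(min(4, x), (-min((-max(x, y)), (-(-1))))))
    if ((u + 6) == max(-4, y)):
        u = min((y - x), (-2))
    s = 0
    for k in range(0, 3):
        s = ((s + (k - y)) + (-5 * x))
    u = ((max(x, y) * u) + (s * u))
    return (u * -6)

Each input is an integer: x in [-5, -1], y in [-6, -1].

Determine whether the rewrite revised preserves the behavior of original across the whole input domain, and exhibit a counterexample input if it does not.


Not equivalent: x=-5, y=-6 separates them (8190 vs 6006).
original: t=-5, then u=-15, then ((u + 6) == max(-4, y)) is false, then s=0, then (k=0), then s=31, then (k=1), then s=63, then (k=2), then s=96, then u=-1365, then returns 8190
revised: u=-11, then ((u + 6) == max(-4, y)) is false, then s=0, then (k=0), then s=31, then (k=1), then s=63, then (k=2), then s=96, then u=-1001, then returns 6006
verdict: not equivalent; witness: x=-5, y=-6


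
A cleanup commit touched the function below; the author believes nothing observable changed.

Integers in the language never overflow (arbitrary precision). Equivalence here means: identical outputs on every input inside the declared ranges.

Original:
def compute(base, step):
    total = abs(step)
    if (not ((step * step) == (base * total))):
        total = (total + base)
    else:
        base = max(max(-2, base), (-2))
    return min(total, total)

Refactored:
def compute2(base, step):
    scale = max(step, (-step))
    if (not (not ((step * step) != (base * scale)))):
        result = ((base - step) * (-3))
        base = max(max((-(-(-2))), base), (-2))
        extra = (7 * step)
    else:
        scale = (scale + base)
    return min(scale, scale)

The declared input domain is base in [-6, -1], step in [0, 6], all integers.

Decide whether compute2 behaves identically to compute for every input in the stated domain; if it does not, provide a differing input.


At base=-6, step=0: compute gives 0, compute2 gives -6.
verdict: not equivalent; witness: base=-6, step=0


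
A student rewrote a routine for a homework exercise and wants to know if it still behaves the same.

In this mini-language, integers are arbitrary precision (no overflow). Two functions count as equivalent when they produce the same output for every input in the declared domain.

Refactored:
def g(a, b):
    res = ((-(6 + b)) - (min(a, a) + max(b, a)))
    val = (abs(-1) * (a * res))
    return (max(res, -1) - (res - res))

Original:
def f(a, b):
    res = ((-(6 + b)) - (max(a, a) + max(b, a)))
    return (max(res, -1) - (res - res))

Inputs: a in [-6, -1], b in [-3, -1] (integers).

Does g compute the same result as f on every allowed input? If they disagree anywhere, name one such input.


Equivalent. The edit looks behavioral (`max(a, a)` became `min(a, a)`), but over these ranges it never changes the outcome.
An exhaustive pass over the 18 declared inputs shows identical outputs.
One worked example (a=-3, b=-1) — f: res = -1; return -1; g: res = -1; val = 3; return -1; agreement on -1.
verdict: equivalent


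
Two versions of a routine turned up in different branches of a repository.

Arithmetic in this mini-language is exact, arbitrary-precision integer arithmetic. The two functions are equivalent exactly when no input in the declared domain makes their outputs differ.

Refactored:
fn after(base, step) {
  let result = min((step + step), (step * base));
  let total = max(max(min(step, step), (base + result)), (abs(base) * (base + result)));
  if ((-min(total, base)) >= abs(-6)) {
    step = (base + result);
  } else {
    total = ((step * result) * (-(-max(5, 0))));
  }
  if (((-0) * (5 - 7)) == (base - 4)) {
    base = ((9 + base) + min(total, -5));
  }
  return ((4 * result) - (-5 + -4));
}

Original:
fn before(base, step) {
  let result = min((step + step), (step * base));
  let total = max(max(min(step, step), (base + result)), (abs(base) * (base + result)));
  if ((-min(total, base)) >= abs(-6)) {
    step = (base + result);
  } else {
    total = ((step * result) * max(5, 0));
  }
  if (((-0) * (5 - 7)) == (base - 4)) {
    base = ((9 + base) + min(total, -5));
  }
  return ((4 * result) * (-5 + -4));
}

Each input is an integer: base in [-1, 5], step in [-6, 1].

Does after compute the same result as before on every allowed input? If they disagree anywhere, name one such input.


These are not equivalent — on base=-1, step=-6 the outputs split (432 vs -39).
before: result = -12; total = -6; ((-min(total, base)) >= abs(-6)) -> true; step = -13; (((-0) * (5 - 7)) == (base - 4)) -> false; return 432
after: result = -12; total = -6; ((-min(total, base)) >= abs(-6)) -> true; step = -13; (((-0) * (5 - 7)) == (base - 4)) -> false; return -39
verdict: not equivalent; witness: base=-1, step=-6


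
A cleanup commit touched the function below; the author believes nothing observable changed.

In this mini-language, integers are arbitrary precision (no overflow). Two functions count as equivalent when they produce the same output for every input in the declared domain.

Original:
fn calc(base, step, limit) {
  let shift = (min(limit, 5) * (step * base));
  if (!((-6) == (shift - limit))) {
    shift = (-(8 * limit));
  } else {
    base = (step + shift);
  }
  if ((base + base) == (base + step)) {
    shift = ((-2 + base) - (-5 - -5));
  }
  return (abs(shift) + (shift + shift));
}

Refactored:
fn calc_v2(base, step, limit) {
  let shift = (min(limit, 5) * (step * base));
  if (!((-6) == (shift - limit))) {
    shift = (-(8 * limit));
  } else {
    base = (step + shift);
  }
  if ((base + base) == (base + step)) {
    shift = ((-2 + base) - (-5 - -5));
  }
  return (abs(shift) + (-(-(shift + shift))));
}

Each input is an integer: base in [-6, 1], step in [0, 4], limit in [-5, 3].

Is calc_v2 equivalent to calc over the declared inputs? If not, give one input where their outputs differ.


The two are interchangeable: same computation, different form, and every declared input agrees.
One worked example (base=-6, step=3, limit=-4) — calc: shift=72, then (!((-6) == (shift - limit))) is true, then shift=32, then ((base + base) == (base + step)) is false, then returns 96; calc_v2: shift=72, then (!((-6) == (shift - limit))) is true, then shift=32, then ((base + base) == (base + step)) is false, then returns 96; agreement on 96.
Every one of the 360 inputs gives matching results.
verdict: equivalent


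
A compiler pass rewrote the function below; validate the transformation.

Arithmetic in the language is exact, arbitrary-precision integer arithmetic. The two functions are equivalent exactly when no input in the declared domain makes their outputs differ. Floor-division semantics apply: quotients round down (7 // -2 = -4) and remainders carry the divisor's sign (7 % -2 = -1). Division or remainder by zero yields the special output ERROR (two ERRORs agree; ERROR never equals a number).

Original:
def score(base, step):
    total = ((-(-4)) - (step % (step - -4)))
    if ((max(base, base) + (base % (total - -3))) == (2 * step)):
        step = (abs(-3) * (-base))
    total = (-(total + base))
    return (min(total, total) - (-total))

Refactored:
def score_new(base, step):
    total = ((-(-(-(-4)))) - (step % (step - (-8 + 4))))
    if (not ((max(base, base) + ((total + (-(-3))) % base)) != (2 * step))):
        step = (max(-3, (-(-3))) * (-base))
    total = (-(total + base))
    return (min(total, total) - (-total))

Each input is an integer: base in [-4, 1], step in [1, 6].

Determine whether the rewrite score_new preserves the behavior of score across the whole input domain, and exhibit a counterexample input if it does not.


These are not equivalent — on base=0, step=1 the outputs split (-6 vs ERROR).
score: total becomes 3; next ((max(base, base) + (base % (total - -3))) == (2 * step)) evaluates to false; next total becomes -3; next final value -6
score_new: total becomes 3; next hits division by zero so the output is ERROR
verdict: not equivalent; witness: base=0, step=1


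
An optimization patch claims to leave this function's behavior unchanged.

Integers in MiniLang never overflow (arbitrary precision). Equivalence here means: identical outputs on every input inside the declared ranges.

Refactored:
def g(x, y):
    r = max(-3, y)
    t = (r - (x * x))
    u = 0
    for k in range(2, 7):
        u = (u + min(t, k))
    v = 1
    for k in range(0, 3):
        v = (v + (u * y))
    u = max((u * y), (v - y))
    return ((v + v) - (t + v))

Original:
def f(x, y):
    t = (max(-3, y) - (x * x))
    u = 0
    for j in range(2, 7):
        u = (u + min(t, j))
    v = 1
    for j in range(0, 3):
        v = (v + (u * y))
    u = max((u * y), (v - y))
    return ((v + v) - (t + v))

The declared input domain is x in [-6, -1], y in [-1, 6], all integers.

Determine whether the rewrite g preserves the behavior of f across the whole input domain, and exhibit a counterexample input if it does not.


Although statement counts differ, plus local variable names differ, 48/48 inputs agree.
verdict: equivalent


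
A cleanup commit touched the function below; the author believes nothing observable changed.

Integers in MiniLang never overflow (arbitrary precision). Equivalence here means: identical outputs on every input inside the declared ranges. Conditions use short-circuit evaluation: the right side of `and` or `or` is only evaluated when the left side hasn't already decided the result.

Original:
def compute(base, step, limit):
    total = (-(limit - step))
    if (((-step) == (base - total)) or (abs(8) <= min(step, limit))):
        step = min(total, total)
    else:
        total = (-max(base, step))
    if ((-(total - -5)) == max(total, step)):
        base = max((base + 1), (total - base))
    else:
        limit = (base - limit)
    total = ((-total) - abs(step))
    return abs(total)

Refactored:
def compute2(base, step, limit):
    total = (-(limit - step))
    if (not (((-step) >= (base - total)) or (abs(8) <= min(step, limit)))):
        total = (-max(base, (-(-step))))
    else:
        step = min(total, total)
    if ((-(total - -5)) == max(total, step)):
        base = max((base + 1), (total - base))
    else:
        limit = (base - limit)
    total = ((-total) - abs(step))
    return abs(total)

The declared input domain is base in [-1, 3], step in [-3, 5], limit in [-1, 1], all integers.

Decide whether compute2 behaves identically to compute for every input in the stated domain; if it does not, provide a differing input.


Take base=-1, step=-3, limit=-1.
compute: total := -2 | (((-step) == (base - total)) or (abs(8) <= min(step, limit))): false | total := 1 | ((-(total - -5)) == max(total, step)): false | limit := 0 | total := -4 | result 4
compute2: total := -2 | (not (((-step) >= (base - total)) or (abs(8) <= min(step, limit)))): false | step := -2 | ((-(total - -5)) == max(total, step)): false | limit := 0 | total := 0 | result 0
4 vs 0 — the two versions disagree here.
verdict: not equivalent; witness: base=-1, step=-3, limit=-1


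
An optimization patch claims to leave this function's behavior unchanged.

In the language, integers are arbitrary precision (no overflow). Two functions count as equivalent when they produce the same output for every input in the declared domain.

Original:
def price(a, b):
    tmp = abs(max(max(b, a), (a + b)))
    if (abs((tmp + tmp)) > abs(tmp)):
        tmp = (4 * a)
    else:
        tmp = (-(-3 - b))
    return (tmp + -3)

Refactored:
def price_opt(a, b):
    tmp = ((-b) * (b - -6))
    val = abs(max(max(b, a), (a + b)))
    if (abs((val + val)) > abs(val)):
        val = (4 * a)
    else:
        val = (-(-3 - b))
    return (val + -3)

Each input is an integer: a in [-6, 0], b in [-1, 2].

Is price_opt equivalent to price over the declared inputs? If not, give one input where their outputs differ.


Behavior is preserved: although constant usage differs; statement counts differ; local variable names differ; arithmetic usage differs, the outputs never diverge.
One worked example (a=-3, b=2) — price: tmp=2, then (abs((tmp + tmp)) > abs(tmp)) is true, then tmp=-12, then returns -15; price_opt: tmp=-16, then val=2, then (abs((val + val)) > abs(val)) is true, then val=-12, then returns -15; agreement on -15.
Every one of the 28 inputs gives matching results.
verdict: equivalent


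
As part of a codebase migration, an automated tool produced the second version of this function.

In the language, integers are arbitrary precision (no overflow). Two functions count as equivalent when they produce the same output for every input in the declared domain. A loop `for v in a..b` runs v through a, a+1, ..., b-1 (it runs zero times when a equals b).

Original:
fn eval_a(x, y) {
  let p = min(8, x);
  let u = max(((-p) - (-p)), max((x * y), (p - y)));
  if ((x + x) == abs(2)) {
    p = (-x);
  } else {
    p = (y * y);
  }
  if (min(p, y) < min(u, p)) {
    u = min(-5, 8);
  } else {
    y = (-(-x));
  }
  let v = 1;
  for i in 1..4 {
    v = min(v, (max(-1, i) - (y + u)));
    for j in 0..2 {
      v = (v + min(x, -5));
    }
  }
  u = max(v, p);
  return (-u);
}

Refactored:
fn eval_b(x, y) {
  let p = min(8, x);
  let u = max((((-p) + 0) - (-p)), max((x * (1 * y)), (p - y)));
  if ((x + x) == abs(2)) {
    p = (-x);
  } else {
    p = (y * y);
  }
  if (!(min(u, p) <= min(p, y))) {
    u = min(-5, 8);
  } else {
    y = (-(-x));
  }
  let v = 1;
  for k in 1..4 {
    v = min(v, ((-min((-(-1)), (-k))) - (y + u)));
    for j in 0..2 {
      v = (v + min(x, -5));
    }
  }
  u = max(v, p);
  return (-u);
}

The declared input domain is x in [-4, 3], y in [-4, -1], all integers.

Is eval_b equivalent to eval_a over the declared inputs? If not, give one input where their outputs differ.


The two are interchangeable: constant usage differs; boolean connective usage differs; min/max/abs usage differs; arithmetic usage differs; comparison usage differs; local variable names differ, and every declared input agrees.
Tracing x=1, y=-4: eval_a: p becomes 1; next u becomes 5; next ((x + x) == abs(2)) evaluates to true; next p becomes -1; next (min(p, y) < min(u, p)) evaluates to true; next u becomes -5; next v becomes 1; next at i=1:; next v becomes 1; next at j=0:; next v becomes -4; next at j=1:; next v becomes -9; next at i=2:; next v becomes -9; next at j=0:; next v becomes -14; next at j=1:; next v becomes -19; next at i=3:; next v becomes -19; next at j=0:; next v becomes -24; next at j=1:; next v becomes -29; next u becomes -1; next final value 1 | eval_b: p becomes 1; next u becomes 5; next ((x + x) == abs(2)) evaluates to true; next p becomes -1; next (!(min(u, p) <= min(p, y))) evaluates to true; next u becomes -5; next v becomes 1; next at k=1:; next v becomes 1; next at j=0:; next v becomes -4; next at j=1:; next v becomes -9; next at k=2:; next v becomes -9; next at j=0:; next v becomes -14; next at j=1:; next v becomes -19; next at k=3:; next v becomes -19; next at j=0:; next v becomes -24; next at j=1:; next v becomes -29; next u becomes -1; next final value 1 — matching result 1.
Checked all 32 inputs in the declared domain: the outputs agree on every one.
verdict: equivalent


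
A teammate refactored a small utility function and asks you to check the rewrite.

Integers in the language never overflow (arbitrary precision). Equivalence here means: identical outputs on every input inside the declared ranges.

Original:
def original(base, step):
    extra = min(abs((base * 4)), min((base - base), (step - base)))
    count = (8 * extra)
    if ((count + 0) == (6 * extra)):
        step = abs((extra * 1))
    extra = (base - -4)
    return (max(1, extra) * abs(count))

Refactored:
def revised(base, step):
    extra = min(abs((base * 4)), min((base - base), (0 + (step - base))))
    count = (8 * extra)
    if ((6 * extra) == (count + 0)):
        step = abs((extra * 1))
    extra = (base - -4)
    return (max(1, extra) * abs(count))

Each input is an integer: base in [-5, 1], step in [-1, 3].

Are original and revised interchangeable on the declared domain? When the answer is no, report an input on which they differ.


Side by side, the visible changes include: constant usage differs; and arithmetic usage differs.
Spot check at base=-5, step=3 — original: extra = 0; count = 0; ((count + 0) == (6 * extra)) -> true; step = 0; extra = -1; return 0. revised: extra = 0; count = 0; ((6 * extra) == (count + 0)) -> true; step = 0; extra = -1; return 0. Both give 0.
An exhaustive pass over the 35 declared inputs shows identical outputs.
verdict: equivalent


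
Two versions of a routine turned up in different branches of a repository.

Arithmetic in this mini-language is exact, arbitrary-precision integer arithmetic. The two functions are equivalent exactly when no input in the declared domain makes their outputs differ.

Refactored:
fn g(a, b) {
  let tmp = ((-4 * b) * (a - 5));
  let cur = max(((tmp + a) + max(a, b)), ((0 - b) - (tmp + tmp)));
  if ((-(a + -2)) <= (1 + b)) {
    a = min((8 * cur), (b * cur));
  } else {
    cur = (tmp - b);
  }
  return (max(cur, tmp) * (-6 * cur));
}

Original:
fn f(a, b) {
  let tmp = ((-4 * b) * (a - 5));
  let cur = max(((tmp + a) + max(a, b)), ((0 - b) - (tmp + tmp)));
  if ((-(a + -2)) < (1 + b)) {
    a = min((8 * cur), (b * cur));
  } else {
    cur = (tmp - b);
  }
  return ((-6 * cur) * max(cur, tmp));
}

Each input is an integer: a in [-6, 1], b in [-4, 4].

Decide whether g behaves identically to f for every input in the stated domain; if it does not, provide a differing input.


Take a=-3, b=4.
f: tmp = 128; cur = 129; ((-(a + -2)) < (1 + b)) -> false; cur = 124; return -95232
g: tmp = 128; cur = 129; ((-(a + -2)) <= (1 + b)) -> true; a = 516; return -99846
-95232 and -99846 differ, so these are not the same function on this domain.
verdict: not equivalent; witness: a=-3, b=4


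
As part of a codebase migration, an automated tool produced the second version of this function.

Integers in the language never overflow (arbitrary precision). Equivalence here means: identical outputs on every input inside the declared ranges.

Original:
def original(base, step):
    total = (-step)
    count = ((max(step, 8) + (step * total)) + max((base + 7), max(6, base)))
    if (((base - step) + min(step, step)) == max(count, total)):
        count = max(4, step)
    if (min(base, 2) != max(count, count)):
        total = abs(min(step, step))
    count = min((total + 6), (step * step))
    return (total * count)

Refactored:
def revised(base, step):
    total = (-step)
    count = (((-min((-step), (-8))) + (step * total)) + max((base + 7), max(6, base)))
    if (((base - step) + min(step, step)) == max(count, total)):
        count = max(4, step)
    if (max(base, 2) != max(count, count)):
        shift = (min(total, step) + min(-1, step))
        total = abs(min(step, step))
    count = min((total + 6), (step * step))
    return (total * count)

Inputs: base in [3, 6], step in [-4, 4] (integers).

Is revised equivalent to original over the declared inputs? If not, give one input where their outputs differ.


These are not equivalent — on base=3, step=4 the outputs split (-8 vs 40).
original: total becomes -4; next count becomes 2; next (((base - step) + min(step, step)) == max(count, total)) evaluates to false; next (min(base, 2) != max(count, count)) evaluates to false; next count becomes 2; next final value -8
revised: total becomes -4; next count becomes 2; next (((base - step) + min(step, step)) == max(count, total)) evaluates to false; next (max(base, 2) != max(count, count)) evaluates to true; next shift becomes -5; next total becomes 4; next count becomes 10; next final value 40
verdict: not equivalent; witness: base=3, step=4


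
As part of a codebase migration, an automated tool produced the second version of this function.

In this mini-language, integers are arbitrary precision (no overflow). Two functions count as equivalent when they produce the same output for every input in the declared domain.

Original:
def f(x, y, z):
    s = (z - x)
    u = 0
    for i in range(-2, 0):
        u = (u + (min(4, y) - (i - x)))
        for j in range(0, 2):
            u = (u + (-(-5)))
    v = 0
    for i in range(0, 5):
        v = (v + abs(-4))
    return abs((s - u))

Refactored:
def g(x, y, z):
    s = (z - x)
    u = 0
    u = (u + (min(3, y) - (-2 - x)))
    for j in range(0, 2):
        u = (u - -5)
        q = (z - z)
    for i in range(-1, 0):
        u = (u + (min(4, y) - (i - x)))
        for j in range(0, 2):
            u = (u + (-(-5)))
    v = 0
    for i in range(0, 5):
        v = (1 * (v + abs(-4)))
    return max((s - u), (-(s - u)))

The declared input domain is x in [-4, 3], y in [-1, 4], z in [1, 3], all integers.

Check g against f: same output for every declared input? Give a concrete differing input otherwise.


Run the pair on x=-4, y=4, z=1.
f: s = 5; u = 0; [i=-2]; u = 2; [j=0]; u = 7; [j=1]; u = 12; [i=-1]; u = 13; [j=0]; u = 18; [j=1]; u = 23; v = 0; [i=0]; v = 4; [i=1]; v = 8; [i=2]; v = 12; [i=3]; v = 16; [i=4]; v = 20; return 18
g: s = 5; u = 0; u = 1; [j=0]; u = 6; q = 0; [j=1]; u = 11; q = 0; [i=-1]; u = 12; [j=0]; u = 17; [j=1]; u = 22; v = 0; [i=0]; v = 4; [i=1]; v = 8; [i=2]; v = 12; [i=3]; v = 16; [i=4]; v = 20; return 17
18 != 17, so the rewrite changes behavior.
verdict: not equivalent; witness: x=-4, y=4, z=1


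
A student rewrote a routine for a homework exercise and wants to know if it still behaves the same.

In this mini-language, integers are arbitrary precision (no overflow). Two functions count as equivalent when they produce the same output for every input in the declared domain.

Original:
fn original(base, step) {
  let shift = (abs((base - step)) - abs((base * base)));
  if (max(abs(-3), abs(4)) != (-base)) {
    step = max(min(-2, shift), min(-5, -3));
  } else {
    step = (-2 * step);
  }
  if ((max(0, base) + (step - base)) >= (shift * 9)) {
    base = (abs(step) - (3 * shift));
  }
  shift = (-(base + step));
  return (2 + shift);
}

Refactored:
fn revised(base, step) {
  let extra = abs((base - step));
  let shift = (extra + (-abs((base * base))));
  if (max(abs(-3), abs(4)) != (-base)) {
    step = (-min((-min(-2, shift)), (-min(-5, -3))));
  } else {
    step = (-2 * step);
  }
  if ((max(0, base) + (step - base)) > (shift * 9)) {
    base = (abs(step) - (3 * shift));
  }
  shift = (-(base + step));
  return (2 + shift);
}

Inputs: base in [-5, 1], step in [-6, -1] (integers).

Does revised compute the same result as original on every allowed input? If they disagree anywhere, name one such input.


base=-2, step=-6 yields 2 from original but 6 from revised.
verdict: not equivalent; witness: base=-2, step=-6


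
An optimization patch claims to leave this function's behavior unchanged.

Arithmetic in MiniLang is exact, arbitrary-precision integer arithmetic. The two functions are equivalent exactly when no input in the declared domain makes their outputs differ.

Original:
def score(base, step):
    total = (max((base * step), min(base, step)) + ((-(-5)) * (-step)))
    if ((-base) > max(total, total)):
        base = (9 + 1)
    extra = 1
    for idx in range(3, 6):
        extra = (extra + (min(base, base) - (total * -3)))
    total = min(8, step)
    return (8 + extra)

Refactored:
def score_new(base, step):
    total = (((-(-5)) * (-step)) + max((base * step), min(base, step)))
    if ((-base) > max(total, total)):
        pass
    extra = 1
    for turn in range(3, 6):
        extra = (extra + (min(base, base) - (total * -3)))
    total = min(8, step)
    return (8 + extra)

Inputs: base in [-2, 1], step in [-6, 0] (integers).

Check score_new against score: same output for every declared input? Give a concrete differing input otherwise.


Run the pair on base=-2, step=0.
score: total becomes 0; next ((-base) > max(total, total)) evaluates to true; next base becomes 10; next extra becomes 1; next at idx=3:; next extra becomes 11; next at idx=4:; next extra becomes 21; next at idx=5:; next extra becomes 31; next total becomes 0; next final value 39
score_new: total becomes 0; next ((-base) > max(total, total)) evaluates to true; next extra becomes 1; next at turn=3:; next extra becomes -1; next at turn=4:; next extra becomes -3; next at turn=5:; next extra becomes -5; next total becomes 0; next final value 3
39 against 3: the behavior changed.
verdict: not equivalent; witness: base=-2, step=0


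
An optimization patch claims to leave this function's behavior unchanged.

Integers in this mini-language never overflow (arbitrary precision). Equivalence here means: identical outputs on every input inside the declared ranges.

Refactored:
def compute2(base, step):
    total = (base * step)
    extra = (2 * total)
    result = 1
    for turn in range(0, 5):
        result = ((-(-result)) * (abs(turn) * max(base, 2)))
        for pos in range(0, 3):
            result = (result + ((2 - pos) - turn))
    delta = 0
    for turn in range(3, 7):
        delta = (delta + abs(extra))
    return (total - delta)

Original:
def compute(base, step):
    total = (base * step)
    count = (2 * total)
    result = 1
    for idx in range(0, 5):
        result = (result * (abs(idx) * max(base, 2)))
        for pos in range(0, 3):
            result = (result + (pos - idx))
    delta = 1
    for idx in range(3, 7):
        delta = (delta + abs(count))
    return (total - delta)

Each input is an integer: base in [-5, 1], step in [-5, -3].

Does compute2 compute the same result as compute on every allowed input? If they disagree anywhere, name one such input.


There is a counterexample at base=-5, step=-5: -176 on one side, -175 on the other.
compute: total = 25; count = 50; result = 1; [idx=0]; result = 0; [pos=0]; result = 0; [pos=1]; result = 1; [pos=2]; result = 3; [idx=1]; result = 6; [pos=0]; result = 5; [pos=1]; result = 5; [pos=2]; result = 6; [idx=2]; result = 24; [pos=0]; result = 22; [pos=1]; result = 21; [pos=2]; result = 21; [idx=3]; result = 126; [pos=0]; result = 123; [pos=1]; result = 121; [pos=2]; result = 120; [idx=4]; result = 960; [pos=0]; result = 956; [pos=1]; result = 953; [pos=2]; result = 951; delta = 1; [idx=3]; delta = 51; [idx=4]; delta = 101; [idx=5]; delta = 151; [idx=6]; delta = 201; return -176
compute2: total = 25; extra = 50; result = 1; [turn=0]; result = 0; [pos=0]; result = 2; [pos=1]; result = 3; [pos=2]; result = 3; [turn=1]; result = 6; [pos=0]; result = 7; [pos=1]; result = 7; [pos=2]; result = 6; [turn=2]; result = 24; [pos=0]; result = 24; [pos=1]; result = 23; [pos=2]; result = 21; [turn=3]; result = 126; [pos=0]; result = 125; [pos=1]; result = 123; [pos=2]; result = 120; [turn=4]; result = 960; [pos=0]; result = 958; [pos=1]; result = 955; [pos=2]; result = 951; delta = 0; [turn=3]; delta = 50; [turn=4]; delta = 100; [turn=5]; delta = 150; [turn=6]; delta = 200; return -175
verdict: not equivalent; witness: base=-5, step=-5


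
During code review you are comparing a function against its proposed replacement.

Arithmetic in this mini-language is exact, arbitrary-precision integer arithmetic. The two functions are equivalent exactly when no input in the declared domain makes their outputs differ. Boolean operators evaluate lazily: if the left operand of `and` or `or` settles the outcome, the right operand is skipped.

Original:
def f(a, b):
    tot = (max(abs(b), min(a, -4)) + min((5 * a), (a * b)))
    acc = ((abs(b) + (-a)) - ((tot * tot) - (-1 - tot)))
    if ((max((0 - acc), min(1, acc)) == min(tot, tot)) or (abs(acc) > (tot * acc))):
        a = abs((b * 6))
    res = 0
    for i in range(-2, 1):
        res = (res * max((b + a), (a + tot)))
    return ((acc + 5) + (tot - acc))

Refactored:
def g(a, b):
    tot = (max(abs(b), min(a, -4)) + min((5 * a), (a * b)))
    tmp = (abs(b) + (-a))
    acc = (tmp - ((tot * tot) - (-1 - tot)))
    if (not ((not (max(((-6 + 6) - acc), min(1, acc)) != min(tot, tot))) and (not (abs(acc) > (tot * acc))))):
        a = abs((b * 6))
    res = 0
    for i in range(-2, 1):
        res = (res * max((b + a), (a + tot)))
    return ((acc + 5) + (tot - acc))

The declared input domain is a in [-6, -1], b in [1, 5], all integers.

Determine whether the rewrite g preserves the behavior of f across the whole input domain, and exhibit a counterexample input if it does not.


There is a behavioral-looking edit here, yet the outcome never shifts on this domain.
Tracing a=-5, b=3: f: tot := -22 | acc := -455 | ((max((0 - acc), min(1, acc)) == min(tot, tot)) or (abs(acc) > (tot * acc))): false | res := 0 | iter i=-2: | res := 0 | iter i=-1: | res := 0 | iter i=0: | res := 0 | result -17 | g: tot := -22 | tmp := 8 | acc := -455 | (not ((not (max(((-6 + 6) - acc), min(1, acc)) != min(tot, tot))) and (not (abs(acc) > (tot * acc))))): true | a := 18 | res := 0 | iter i=-2: | res := 0 | iter i=-1: | res := 0 | iter i=0: | res := 0 | result -17 — matching result -17.
Every one of the 30 inputs gives matching results.
verdict: equivalent


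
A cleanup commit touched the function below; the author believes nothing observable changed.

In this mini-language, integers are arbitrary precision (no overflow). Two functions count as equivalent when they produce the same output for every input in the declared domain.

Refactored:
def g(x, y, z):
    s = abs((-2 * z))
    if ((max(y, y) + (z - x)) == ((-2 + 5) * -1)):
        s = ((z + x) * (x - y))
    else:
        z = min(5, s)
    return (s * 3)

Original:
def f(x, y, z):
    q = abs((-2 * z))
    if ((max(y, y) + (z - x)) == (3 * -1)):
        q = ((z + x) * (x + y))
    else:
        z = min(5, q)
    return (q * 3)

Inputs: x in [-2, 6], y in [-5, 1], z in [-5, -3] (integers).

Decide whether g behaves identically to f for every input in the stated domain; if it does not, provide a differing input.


There is a counterexample at x=-2, y=-2, z=-3: 60 on one side, 0 on the other.
f: q becomes 6; next ((max(y, y) + (z - x)) == (3 * -1)) evaluates to true; next q becomes 20; next final value 60
g: s becomes 6; next ((max(y, y) + (z - x)) == ((-2 + 5) * -1)) evaluates to true; next s becomes 0; next final value 0
verdict: not equivalent; witness: x=-2, y=-2, z=-3


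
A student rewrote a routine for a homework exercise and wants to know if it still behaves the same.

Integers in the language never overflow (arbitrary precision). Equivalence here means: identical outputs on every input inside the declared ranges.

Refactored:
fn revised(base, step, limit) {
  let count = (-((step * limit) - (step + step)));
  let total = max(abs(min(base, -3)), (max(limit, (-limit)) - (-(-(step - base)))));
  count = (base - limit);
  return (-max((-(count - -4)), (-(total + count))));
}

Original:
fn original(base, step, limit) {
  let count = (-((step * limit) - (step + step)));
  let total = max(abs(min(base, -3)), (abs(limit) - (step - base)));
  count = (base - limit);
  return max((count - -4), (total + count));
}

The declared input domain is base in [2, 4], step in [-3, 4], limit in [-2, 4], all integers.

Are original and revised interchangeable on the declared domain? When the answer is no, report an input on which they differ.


Input base=2, step=-3, limit=-2: 11 from original versus 8 from revised.
verdict: not equivalent; witness: base=2, step=-3, limit=-2


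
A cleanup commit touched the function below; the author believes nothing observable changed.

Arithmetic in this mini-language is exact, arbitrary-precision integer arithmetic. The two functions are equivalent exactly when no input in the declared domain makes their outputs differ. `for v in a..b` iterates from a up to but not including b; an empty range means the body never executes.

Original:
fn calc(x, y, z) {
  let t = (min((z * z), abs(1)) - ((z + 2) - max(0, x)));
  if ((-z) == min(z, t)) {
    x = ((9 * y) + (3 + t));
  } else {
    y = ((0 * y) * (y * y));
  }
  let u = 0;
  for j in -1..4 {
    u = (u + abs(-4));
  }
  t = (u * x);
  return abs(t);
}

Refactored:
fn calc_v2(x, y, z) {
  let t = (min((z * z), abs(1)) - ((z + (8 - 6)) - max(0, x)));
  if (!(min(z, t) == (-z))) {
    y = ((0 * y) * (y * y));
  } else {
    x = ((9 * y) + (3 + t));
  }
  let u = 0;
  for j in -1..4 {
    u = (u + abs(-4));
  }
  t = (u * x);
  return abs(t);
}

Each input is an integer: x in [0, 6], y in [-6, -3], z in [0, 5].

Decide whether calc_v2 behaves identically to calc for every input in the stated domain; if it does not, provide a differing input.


Equivalent — the differences include arithmetic usage differs, and boolean connective usage differs, and constant usage differs, yet no declared input distinguishes the two.
As a probe, take x=6, y=-3, z=3: calc runs t becomes 2; next ((-z) == min(z, t)) evaluates to false; next y becomes 0; next u becomes 0; next at j=-1:; next u becomes 4; next at j=0:; next u becomes 8; next at j=1:; next u becomes 12; next at j=2:; next u becomes 16; next at j=3:; next u becomes 20; next t becomes 120; next final value 120; calc_v2 runs t becomes 2; next (!(min(z, t) == (-z))) evaluates to true; next y becomes 0; next u becomes 0; next at j=-1:; next u becomes 4; next at j=0:; next u becomes 8; next at j=1:; next u becomes 12; next at j=2:; next u becomes 16; next at j=3:; next u becomes 20; next t becomes 120; next final value 120; both end at 120.
Sweeping the whole domain (168 inputs) finds no disagreement.
verdict: equivalent


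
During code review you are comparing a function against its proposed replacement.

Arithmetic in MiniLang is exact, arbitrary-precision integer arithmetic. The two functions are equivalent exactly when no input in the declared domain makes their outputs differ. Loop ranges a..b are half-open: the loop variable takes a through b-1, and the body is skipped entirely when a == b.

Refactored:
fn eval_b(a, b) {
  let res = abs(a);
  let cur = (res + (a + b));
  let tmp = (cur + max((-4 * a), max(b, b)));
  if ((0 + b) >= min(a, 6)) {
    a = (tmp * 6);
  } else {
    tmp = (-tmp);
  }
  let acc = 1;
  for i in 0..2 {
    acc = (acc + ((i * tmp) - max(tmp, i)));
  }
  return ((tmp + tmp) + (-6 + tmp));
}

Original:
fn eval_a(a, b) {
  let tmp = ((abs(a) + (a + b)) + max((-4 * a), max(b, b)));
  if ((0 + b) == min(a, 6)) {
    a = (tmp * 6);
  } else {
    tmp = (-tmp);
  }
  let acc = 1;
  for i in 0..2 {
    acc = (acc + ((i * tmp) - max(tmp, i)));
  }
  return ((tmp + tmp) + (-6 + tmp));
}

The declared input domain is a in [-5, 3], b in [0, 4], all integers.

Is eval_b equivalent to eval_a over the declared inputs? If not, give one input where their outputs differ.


These are not equivalent — on a=-5, b=0 the outputs split (-66 vs 54).
eval_a: tmp becomes 20; next ((0 + b) == min(a, 6)) evaluates to false; next tmp becomes -20; next acc becomes 1; next at i=0:; next acc becomes 1; next at i=1:; next acc becomes -20; next final value -66
eval_b: res becomes 5; next cur becomes 0; next tmp becomes 20; next ((0 + b) >= min(a, 6)) evaluates to true; next a becomes 120; next acc becomes 1; next at i=0:; next acc becomes -19; next at i=1:; next acc becomes -19; next final value 54
verdict: not equivalent; witness: a=-5, b=0


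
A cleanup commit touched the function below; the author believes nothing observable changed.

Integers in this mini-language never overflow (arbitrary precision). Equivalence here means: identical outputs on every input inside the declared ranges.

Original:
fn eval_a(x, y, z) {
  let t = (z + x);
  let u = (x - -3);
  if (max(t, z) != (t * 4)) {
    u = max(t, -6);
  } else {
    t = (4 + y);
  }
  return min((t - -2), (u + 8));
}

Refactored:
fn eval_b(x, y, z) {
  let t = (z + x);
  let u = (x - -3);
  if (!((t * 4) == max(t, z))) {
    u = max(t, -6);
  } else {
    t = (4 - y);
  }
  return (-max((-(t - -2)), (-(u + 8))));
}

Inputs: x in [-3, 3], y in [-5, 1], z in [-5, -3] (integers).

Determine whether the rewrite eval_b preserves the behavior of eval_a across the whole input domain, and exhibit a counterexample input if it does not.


The rewrite breaks on x=3, y=-5, z=-3, where the results are 1 and 11.
eval_a: t = 0; u = 6; (max(t, z) != (t * 4)) -> false; t = -1; return 1
eval_b: t = 0; u = 6; (!((t * 4) == max(t, z))) -> false; t = 9; return 11
verdict: not equivalent; witness: x=3, y=-5, z=-3


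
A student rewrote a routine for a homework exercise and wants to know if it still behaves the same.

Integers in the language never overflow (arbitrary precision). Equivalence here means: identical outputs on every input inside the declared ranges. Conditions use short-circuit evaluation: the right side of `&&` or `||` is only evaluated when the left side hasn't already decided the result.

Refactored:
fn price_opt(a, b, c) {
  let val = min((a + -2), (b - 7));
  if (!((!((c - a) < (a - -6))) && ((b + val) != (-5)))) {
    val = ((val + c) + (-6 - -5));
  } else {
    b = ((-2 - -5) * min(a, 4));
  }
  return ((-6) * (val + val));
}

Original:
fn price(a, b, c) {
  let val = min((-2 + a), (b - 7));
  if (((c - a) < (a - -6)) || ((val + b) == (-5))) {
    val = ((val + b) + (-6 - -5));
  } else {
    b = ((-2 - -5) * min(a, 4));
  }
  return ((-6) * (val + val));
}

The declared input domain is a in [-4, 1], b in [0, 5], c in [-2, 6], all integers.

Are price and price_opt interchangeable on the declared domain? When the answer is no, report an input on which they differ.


The rewrite breaks on a=-4, b=1, c=-2, where the results are 72 and 108.
price: val := -6 | (((c - a) < (a - -6)) || ((val + b) == (-5))): true | val := -6 | result 72
price_opt: val := -6 | (!((!((c - a) < (a - -6))) && ((b + val) != (-5)))): true | val := -9 | result 108
verdict: not equivalent; witness: a=-4, b=1, c=-2
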